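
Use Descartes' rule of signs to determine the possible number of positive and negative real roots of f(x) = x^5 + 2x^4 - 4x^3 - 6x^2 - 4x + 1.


Descartes' rule of signs:

For positive roots, count sign changes in f(x) = x^5 + 2x^4 - 4x^3 - 6x^2 - 4x + 1:
Signs of coefficients: +, +, -, -, -, +
Number of sign changes: 2
Possible positive real roots: 2, 0

For negative roots, examine f(-x) = -x^5 + 2x^4 + 4x^3 - 6x^2 + 4x + 1:
Signs of coefficients: -, +, +, -, +, +
Number of sign changes: 3
Possible negative real roots: 3, 1

Positive roots: 2 or 0; Negative roots: 3 or 1


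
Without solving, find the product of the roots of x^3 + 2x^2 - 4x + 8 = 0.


By Vieta's formulas for x^3 + bx^2 + cx + d = 0:
  r1 + r2 + r3 = -b/a = -2
  r1*r2 + r1*r3 + r2*r3 = c/a = -4
  r1*r2*r3 = -d/a = -8


Product = -8


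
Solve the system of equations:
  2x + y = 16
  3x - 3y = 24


Using Cramer's rule:
Determinant D = (2)(-3) - (3)(1) = -6 - 3 = -9
Dx = (16)(-3) - (24)(1) = -48 - 24 = -72
Dy = (2)(24) - (3)(16) = 48 - 48 = 0
x = Dx/D = -72/-9 = 8
y = Dy/D = 0/-9 = 0

x = 8, y = 0


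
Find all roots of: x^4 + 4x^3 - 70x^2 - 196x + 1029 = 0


Let p(x) = x^4 + 4x^3 - 70x^2 - 196x + 1029. By the rational root theorem (leading coefficient 1), any rational root is an integer divisor of 1029: try ±1, ±2, ... in turn.
Test x = 1: value = 768 ≠ 0.
Test x = -1: value = 1152 ≠ 0.
Test x = 3: value = 0 ✓, so (x - 3) is a factor.
Synthetic division by (x - 3): bring down 1; 1(3) + 4 = 7; 7(3) - 70 = -49; (-49)(3) - 196 = -343; (-343)(3) + 1029 = 0 → quotient x^3 + 7x^2 - 49x - 343, remainder 0.
Continue with the quotient x^3 + 7x^2 - 49x - 343 (candidates must divide 343).
Test x = 7: value = 0 ✓, so (x - 7) is a factor.
Synthetic division by (x - 7): bring down 1; 1(7) + 7 = 14; 14(7) - 49 = 49; 49(7) - 343 = 0 → quotient x^2 + 14x + 49, remainder 0.
Solve the quadratic x^2 + 14x + 49 = 0: discriminant = 14^2 - 4(1)(49) = 196 - 196 = 0.
Discriminant = 0, so a double root: x = -14/2 = -7.
Collecting all roots found:

x = -7 (multiplicity 2), x = 3, x = 7


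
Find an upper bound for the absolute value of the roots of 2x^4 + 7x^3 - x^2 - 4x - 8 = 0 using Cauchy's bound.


Cauchy's bound: all roots r satisfy |r| <= 1 + max(|a_i/a_n|) for i = 0,...,n-1
where a_n is the leading coefficient.

Coefficients: [2, 7, -1, -4, -8]
Leading coefficient a_n = 2
Ratios |a_i/a_n|: 7/2, 1/2, 2, 4
Maximum ratio: 4
Cauchy's bound: |r| <= 1 + 4 = 5

Upper bound = 5


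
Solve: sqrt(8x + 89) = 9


Square both sides: 8x + 89 = 9^2 = 81
8x = 81 - 89 = -8
x = -1
Check: sqrt(8*(-1) + 89) = sqrt(81) = 9 ✓

x = -1


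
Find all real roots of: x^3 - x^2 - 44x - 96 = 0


Let p(x) = x^3 - x^2 - 44x - 96. By the rational root theorem (leading coefficient 1), any rational root is an integer divisor of 96: try ±1, ±2, ... in turn.
Test x = 1: value = -140 ≠ 0.
Test x = -1: value = -54 ≠ 0.
Test x = 2: value = -180 ≠ 0.
Test x = -2: value = -20 ≠ 0.
Test x = 3: value = -210 ≠ 0.
Test x = -3: value = 0 ✓, so (x + 3) is a factor.
Synthetic division by (x + 3): bring down 1; 1(-3) - 1 = -4; (-4)(-3) - 44 = -32; (-32)(-3) - 96 = 0 → quotient x^2 - 4x - 32, remainder 0.
Solve the quadratic x^2 - 4x - 32 = 0: discriminant = (-4)^2 - 4(1)(-32) = 16 + 128 = 144.
sqrt(144) = 12, so x = (4 ± 12)/2: x = 8 or x = -4.

x = -4, x = -3, x = 8


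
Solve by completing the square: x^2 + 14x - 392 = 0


Start: x^2 + 14x - 392 = 0
Move constant: x^2 + 14x = 392
Half of 14 is 7, squared is 49
Add 49 to both sides: x^2 + 14x + 49 = 441
(x + 7)^2 = 441
x + 7 = ±21
x = -7 + 21 = 14 or x = -7 - 21 = -28

x = -28, x = 14


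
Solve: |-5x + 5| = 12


An absolute value equation |expr| = 12 gives two cases:
Case 1: -5x + 5 = 12
  -5x = 7, so x = -7/5
Case 2: -5x + 5 = -12
  -5x = -17, so x = 17/5

x = -7/5, x = 17/5


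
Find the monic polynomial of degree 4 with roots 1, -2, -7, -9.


A monic polynomial with roots 1, -2, -7, -9 is:
p(x) = (x - 1)(x + 2)(x + 7)(x + 9)
After multiplying by (x - 1): x - 1
After multiplying by (x + 2): x^2 + x - 2
After multiplying by (x + 7): x^3 + 8x^2 + 5x - 14
After multiplying by (x + 9): x^4 + 17x^3 + 77x^2 + 31x - 126

x^4 + 17x^3 + 77x^2 + 31x - 126


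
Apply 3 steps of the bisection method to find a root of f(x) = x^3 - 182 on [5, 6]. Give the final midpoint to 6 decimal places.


f(x) = x^3 - 182
f(5) = -57 < 0
f(6) = 34 > 0

Step 1: midpoint = (5.000000 + 6.000000)/2 = 5.500000
  f(5.500000) = -15.625000
  f(mid) < 0, so root is in [5.500000, 6.000000]

Step 2: midpoint = (5.500000 + 6.000000)/2 = 5.750000
  f(5.750000) = 8.109375
  f(mid) > 0, so root is in [5.500000, 5.750000]

Step 3: midpoint = (5.500000 + 5.750000)/2 = 5.625000
  f(5.625000) = -4.021484
  f(mid) < 0, so root is in [5.625000, 5.750000]

midpoint = 5.625000


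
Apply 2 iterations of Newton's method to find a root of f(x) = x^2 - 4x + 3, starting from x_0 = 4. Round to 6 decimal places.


Newton's method: x_(n+1) = x_n - f(x_n)/f'(x_n)
f(x) = x^2 - 4x + 3
f'(x) = 2x - 4

Iteration 1:
  f(4.000000) = 3.000000
  f'(4.000000) = 4.000000
  x_1 = 4.000000 - (3.000000)/(4.000000) = 3.250000

Iteration 2:
  f(3.250000) = 0.562500
  f'(3.250000) = 2.500000
  x_2 = 3.250000 - (0.562500)/(2.500000) = 3.025000

x_2 = 3.025000


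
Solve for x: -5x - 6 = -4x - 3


Starting with: -5x - 6 = -4x - 3
Move all x terms to left: (-5 + 4)x = -3 + 6
Simplify: -x = 3
Divide both sides by -1: x = -3

x = -3


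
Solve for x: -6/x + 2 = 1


Subtract 2 from both sides: -6/x = -1
Multiply both sides by x: -6 = -1 * x
Divide by -1: x = 6

x = 6


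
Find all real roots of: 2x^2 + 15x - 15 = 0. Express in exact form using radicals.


Using the quadratic formula: x = (-b ± sqrt(b^2 - 4ac)) / (2a)
Here a = 2, b = 15, c = -15
Discriminant = b^2 - 4ac = 15^2 - 4(2)(-15) = 225 + 120 = 345
Since discriminant = 345 > 0, there are two real roots.
x = (-15 ± sqrt(345)) / 4
Numerically: x ≈ 0.8935 or x ≈ -8.3935

x = (-15 + sqrt(345)) / 4 or x = (-15 - sqrt(345)) / 4


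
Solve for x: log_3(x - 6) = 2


Convert to exponential form: x - 6 = 3^2 = 9
x = 9 + 6 = 15
Check: log_3(15 - 6) = log_3(9) = log_3(9) = 2 ✓

x = 15


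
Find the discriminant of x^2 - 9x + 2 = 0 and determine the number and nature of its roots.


For ax^2 + bx + c = 0, discriminant D = b^2 - 4ac
Here a = 1, b = -9, c = 2
D = (-9)^2 - 4(1)(2) = 81 - 8 = 73

D = 73 > 0 but not a perfect square
The equation has 2 distinct real irrational roots.

Discriminant = 73, 2 distinct real irrational roots


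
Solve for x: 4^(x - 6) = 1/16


Express both sides with the same base.
1/16 = 4^(-2)
Since the bases match, equate exponents: x - 6 = -2
So x = -2 - (-6) = 4

x = 4


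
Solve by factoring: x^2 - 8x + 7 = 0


We need two numbers that multiply to 7 and add to -8.
Those numbers are -1 and -7 (since (-1) * (-7) = 7 and (-1) + (-7) = -8).
So x^2 - 8x + 7 = (x - 1)(x - 7) = 0
Setting each factor to zero: x = 1 or x = 7

x = 1, x = 7


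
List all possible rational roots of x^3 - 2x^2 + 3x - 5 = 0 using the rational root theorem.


Rational root theorem: possible roots are ±p/q where:
  p divides the constant term (-5): p ∈ {1, 5}
  q divides the leading coefficient (1): q ∈ {1}

All possible rational roots: -5, -1, 1, 5

-5, -1, 1, 5


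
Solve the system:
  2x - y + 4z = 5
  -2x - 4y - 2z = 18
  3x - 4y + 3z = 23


Using Cramer's rule. Expand each determinant along the first row.
D  = 2*[(-4)*3 - (-2)*(-4)] - (-1)*[(-2)*3 - (-2)*3] + 4*[(-2)*(-4) - (-4)*3]
  = 2*(-20) - (-1)*(0) + 4*(20) = 40
Dx = 5*[(-4)*3 - (-2)*(-4)] - (-1)*[18*3 - (-2)*23] + 4*[18*(-4) - (-4)*23]
  = 5*(-20) - (-1)*(100) + 4*(20) = 80
Dy = 2*[18*3 - (-2)*23] - 5*[(-2)*3 - (-2)*3] + 4*[(-2)*23 - 18*3]
  = 2*(100) - 5*(0) + 4*(-100) = -200
Dz = 2*[(-4)*23 - 18*(-4)] - (-1)*[(-2)*23 - 18*3] + 5*[(-2)*(-4) - (-4)*3]
  = 2*(-20) - (-1)*(-100) + 5*(20) = -40
x = Dx/D = 80/40 = 2, y = Dy/D = -200/40 = -5, z = Dz/D = -40/40 = -1
Check eq1: (2)(2) + (-1)(-5) + (4)(-1) = 5 = 5 ✓
Check eq2: (-2)(2) + (-4)(-5) + (-2)(-1) = 18 = 18 ✓
Check eq3: (3)(2) + (-4)(-5) + (3)(-1) = 23 = 23 ✓

x = 2, y = -5, z = -1


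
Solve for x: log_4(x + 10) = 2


Convert to exponential form: x + 10 = 4^2 = 16
x = 16 - 10 = 6
Check: log_4(6 + 10) = log_4(16) = log_4(16) = 2 ✓

x = 6


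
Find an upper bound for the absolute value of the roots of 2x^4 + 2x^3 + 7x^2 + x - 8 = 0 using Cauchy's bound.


Cauchy's bound: all roots r satisfy |r| <= 1 + max(|a_i/a_n|) for i = 0,...,n-1
where a_n is the leading coefficient.

Coefficients: [2, 2, 7, 1, -8]
Leading coefficient a_n = 2
Ratios |a_i/a_n|: 1, 7/2, 1/2, 4
Maximum ratio: 4
Cauchy's bound: |r| <= 1 + 4 = 5

Upper bound = 5


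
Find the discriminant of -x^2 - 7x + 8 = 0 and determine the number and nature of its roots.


For ax^2 + bx + c = 0, discriminant D = b^2 - 4ac
Here a = -1, b = -7, c = 8
D = (-7)^2 - 4(-1)(8) = 49 + 32 = 81

D = 81 > 0 and is a perfect square (sqrt = 9)
The equation has 2 distinct real rational roots.

Discriminant = 81, 2 distinct real rational roots


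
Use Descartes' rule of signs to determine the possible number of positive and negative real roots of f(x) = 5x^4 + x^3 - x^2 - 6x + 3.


Descartes' rule of signs:

For positive roots, count sign changes in f(x) = 5x^4 + x^3 - x^2 - 6x + 3:
Signs of coefficients: +, +, -, -, +
Number of sign changes: 2
Possible positive real roots: 2, 0

For negative roots, examine f(-x) = 5x^4 - x^3 - x^2 + 6x + 3:
Signs of coefficients: +, -, -, +, +
Number of sign changes: 2
Possible negative real roots: 2, 0

Positive roots: 2 or 0; Negative roots: 2 or 0


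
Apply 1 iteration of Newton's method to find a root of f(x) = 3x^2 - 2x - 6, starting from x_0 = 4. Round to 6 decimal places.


Newton's method: x_(n+1) = x_n - f(x_n)/f'(x_n)
f(x) = 3x^2 - 2x - 6
f'(x) = 6x - 2

Iteration 1:
  f(4.000000) = 34.000000
  f'(4.000000) = 22.000000
  x_1 = 4.000000 - (34.000000)/(22.000000) = 2.454545

x_1 = 2.454545


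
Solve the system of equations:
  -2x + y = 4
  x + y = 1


Using Cramer's rule:
Determinant D = (-2)(1) - (1)(1) = -2 - 1 = -3
Dx = (4)(1) - (1)(1) = 4 - 1 = 3
Dy = (-2)(1) - (1)(4) = -2 - 4 = -6
x = Dx/D = 3/-3 = -1
y = Dy/D = -6/-3 = 2

x = -1, y = 2


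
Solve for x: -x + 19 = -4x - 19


Starting with: -x + 19 = -4x - 19
Move all x terms to left: (-1 + 4)x = -19 - 19
Simplify: 3x = -38
Divide both sides by 3: x = -38/3

x = -38/3


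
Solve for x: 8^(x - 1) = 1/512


Express both sides with the same base.
1/512 = 8^(-3)
Since the bases match, equate exponents: x - 1 = -3
So x = -3 - (-1) = -2

x = -2


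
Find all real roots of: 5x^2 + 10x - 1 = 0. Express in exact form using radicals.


Using the quadratic formula: x = (-b ± sqrt(b^2 - 4ac)) / (2a)
Here a = 5, b = 10, c = -1
Discriminant = b^2 - 4ac = 10^2 - 4(5)(-1) = 100 + 20 = 120
Since discriminant = 120 > 0, there are two real roots.
x = (-10 ± 2*sqrt(30)) / 10
Simplifying: x = (-5 ± sqrt(30)) / 5
Numerically: x ≈ 0.0954 or x ≈ -2.0954

x = (-5 + sqrt(30)) / 5 or x = (-5 - sqrt(30)) / 5


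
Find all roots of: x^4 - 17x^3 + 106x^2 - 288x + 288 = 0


Let p(x) = x^4 - 17x^3 + 106x^2 - 288x + 288. By the rational root theorem (leading coefficient 1), any rational root is an integer divisor of 288: try ±1, ±2, ... in turn.
Test x = 1: value = 90 ≠ 0.
Test x = -1: value = 700 ≠ 0.
Test x = 2: value = 16 ≠ 0.
Test x = -2: value = 1440 ≠ 0.
Test x = 3: value = 0 ✓, so (x - 3) is a factor.
Synthetic division by (x - 3): bring down 1; 1(3) - 17 = -14; (-14)(3) + 106 = 64; 64(3) - 288 = -96; (-96)(3) + 288 = 0 → quotient x^3 - 14x^2 + 64x - 96, remainder 0.
Continue with the quotient x^3 - 14x^2 + 64x - 96 (candidates must divide 96; re-test x = 3 first in case it repeats).
Test x = 3: value = -3 ≠ 0.
Test x = -3: value = -441 ≠ 0.
Test x = 4: value = 0 ✓, so (x - 4) is a factor.
Synthetic division by (x - 4): bring down 1; 1(4) - 14 = -10; (-10)(4) + 64 = 24; 24(4) - 96 = 0 → quotient x^2 - 10x + 24, remainder 0.
Solve the quadratic x^2 - 10x + 24 = 0: discriminant = (-10)^2 - 4(1)(24) = 100 - 96 = 4.
sqrt(4) = 2, so x = (10 ± 2)/2: x = 6 or x = 4.
Collecting all roots found:

x = 3, x = 4 (multiplicity 2), x = 6


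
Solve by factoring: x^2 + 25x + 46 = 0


We need two numbers that multiply to 46 and add to 25.
Those numbers are 2 and 23 (since 2 * 23 = 46 and 2 + 23 = 25).
So x^2 + 25x + 46 = (x + 2)(x + 23) = 0
Setting each factor to zero: x = -2 or x = -23

x = -23, x = -2


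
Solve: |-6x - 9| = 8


An absolute value equation |expr| = 8 gives two cases:
Case 1: -6x - 9 = 8
  -6x = 17, so x = -17/6
Case 2: -6x - 9 = -8
  -6x = 1, so x = -1/6

x = -17/6, x = -1/6


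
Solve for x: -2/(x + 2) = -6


Multiply both sides by (x + 2): -2 = -6(x + 2)
Distribute: -2 = -6x - 12
-6x = -2 + 12 = 10
x = -5/3

x = -5/3


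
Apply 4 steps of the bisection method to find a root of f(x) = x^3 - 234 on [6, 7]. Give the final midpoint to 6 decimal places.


f(x) = x^3 - 234
f(6) = -18 < 0
f(7) = 109 > 0

Step 1: midpoint = (6.000000 + 7.000000)/2 = 6.500000
  f(6.500000) = 40.625000
  f(mid) > 0, so root is in [6.000000, 6.500000]

Step 2: midpoint = (6.000000 + 6.500000)/2 = 6.250000
  f(6.250000) = 10.140625
  f(mid) > 0, so root is in [6.000000, 6.250000]

Step 3: midpoint = (6.000000 + 6.250000)/2 = 6.125000
  f(6.125000) = -4.216797
  f(mid) < 0, so root is in [6.125000, 6.250000]

Step 4: midpoint = (6.125000 + 6.250000)/2 = 6.187500
  f(6.187500) = 2.889404
  f(mid) > 0, so root is in [6.125000, 6.187500]

midpoint = 6.187500


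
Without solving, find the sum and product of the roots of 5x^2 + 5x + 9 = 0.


By Vieta's formulas for ax^2 + bx + c = 0:
  Sum of roots = -b/a
  Product of roots = c/a

Here a = 5, b = 5, c = 9
Sum = -(5)/5 = -1
Product = 9/5 = 9/5

Sum = -1, Product = 9/5


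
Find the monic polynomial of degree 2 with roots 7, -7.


A monic polynomial with roots 7, -7 is:
p(x) = (x - 7)(x + 7)
After multiplying by (x - 7): x - 7
After multiplying by (x + 7): x^2 - 49

x^2 - 49


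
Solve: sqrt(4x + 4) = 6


Square both sides: 4x + 4 = 6^2 = 36
4x = 36 - 4 = 32
x = 8
Check: sqrt(4*8 + 4) = sqrt(36) = 6 ✓

x = 8


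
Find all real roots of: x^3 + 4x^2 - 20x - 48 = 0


Let p(x) = x^3 + 4x^2 - 20x - 48. By the rational root theorem (leading coefficient 1), any rational root is an integer divisor of 48: try ±1, ±2, ... in turn.
Test x = 1: value = -63 ≠ 0.
Test x = -1: value = -25 ≠ 0.
Test x = 2: value = -64 ≠ 0.
Test x = -2: value = 0 ✓, so (x + 2) is a factor.
Synthetic division by (x + 2): bring down 1; 1(-2) + 4 = 2; 2(-2) - 20 = -24; (-24)(-2) - 48 = 0 → quotient x^2 + 2x - 24, remainder 0.
Solve the quadratic x^2 + 2x - 24 = 0: discriminant = 2^2 - 4(1)(-24) = 4 + 96 = 100.
sqrt(100) = 10, so x = (-2 ± 10)/2: x = 4 or x = -6.

x = -6, x = -2, x = 4


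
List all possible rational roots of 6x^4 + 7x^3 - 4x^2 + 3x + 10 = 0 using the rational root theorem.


Rational root theorem: possible roots are ±p/q where:
  p divides the constant term (10): p ∈ {1, 2, 5, 10}
  q divides the leading coefficient (6): q ∈ {1, 2, 3, 6}

All possible rational roots: -10, -5, -10/3, -5/2, -2, -5/3, -1, -5/6, -2/3, -1/2, -1/3, -1/6, 1/6, 1/3, 1/2, 2/3, 5/6, 1, 5/3, 2, 5/2, 10/3, 5, 10

-10, -5, -10/3, -5/2, -2, -5/3, -1, -5/6, -2/3, -1/2, -1/3, -1/6, 1/6, 1/3, 1/2, 2/3, 5/6, 1, 5/3, 2, 5/2, 10/3, 5, 10


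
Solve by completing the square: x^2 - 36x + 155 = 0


Start: x^2 - 36x + 155 = 0
Move constant: x^2 - 36x = -155
Half of -36 is -18, squared is 324
Add 324 to both sides: x^2 - 36x + 324 = 169
(x - 18)^2 = 169
x - 18 = ±13
x = 18 + 13 = 31 or x = 18 - 13 = 5

x = 5, x = 31


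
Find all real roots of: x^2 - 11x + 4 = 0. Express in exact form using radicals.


Using the quadratic formula: x = (-b ± sqrt(b^2 - 4ac)) / (2a)
Here a = 1, b = -11, c = 4
Discriminant = b^2 - 4ac = (-11)^2 - 4(1)(4) = 121 - 16 = 105
Since discriminant = 105 > 0, there are two real roots.
x = (11 ± sqrt(105)) / 2
Numerically: x ≈ 10.6235 or x ≈ 0.3765

x = (11 + sqrt(105)) / 2 or x = (11 - sqrt(105)) / 2


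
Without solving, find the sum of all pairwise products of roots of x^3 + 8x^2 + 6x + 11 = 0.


By Vieta's formulas for x^3 + bx^2 + cx + d = 0:
  r1 + r2 + r3 = -b/a = -8
  r1*r2 + r1*r3 + r2*r3 = c/a = 6
  r1*r2*r3 = -d/a = -11


Sum of pairwise products = 6


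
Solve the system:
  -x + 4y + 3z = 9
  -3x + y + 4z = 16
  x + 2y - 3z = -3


Using Cramer's rule. Expand each determinant along the first row.
D  = (-1)*[1*(-3) - 4*2] - 4*[(-3)*(-3) - 4*1] + 3*[(-3)*2 - 1*1]
  = (-1)*(-11) - 4*(5) + 3*(-7) = -30
Dx = 9*[1*(-3) - 4*2] - 4*[16*(-3) - 4*(-3)] + 3*[16*2 - 1*(-3)]
  = 9*(-11) - 4*(-36) + 3*(35) = 150
Dy = (-1)*[16*(-3) - 4*(-3)] - 9*[(-3)*(-3) - 4*1] + 3*[(-3)*(-3) - 16*1]
  = (-1)*(-36) - 9*(5) + 3*(-7) = -30
Dz = (-1)*[1*(-3) - 16*2] - 4*[(-3)*(-3) - 16*1] + 9*[(-3)*2 - 1*1]
  = (-1)*(-35) - 4*(-7) + 9*(-7) = 0
x = Dx/D = 150/-30 = -5, y = Dy/D = -30/-30 = 1, z = Dz/D = 0/-30 = 0
Check eq1: (-1)(-5) + (4)(1) + (3)(0) = 9 = 9 ✓
Check eq2: (-3)(-5) + (1)(1) + (4)(0) = 16 = 16 ✓
Check eq3: (1)(-5) + (2)(1) + (-3)(0) = -3 = -3 ✓

x = -5, y = 1, z = 0


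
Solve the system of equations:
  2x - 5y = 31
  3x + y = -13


Using Cramer's rule:
Determinant D = (2)(1) - (3)(-5) = 2 + 15 = 17
Dx = (31)(1) - (-13)(-5) = 31 - 65 = -34
Dy = (2)(-13) - (3)(31) = -26 - 93 = -119
x = Dx/D = -34/17 = -2
y = Dy/D = -119/17 = -7

x = -2, y = -7


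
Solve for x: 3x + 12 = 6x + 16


Starting with: 3x + 12 = 6x + 16
Move all x terms to left: (3 - 6)x = 16 - 12
Simplify: -3x = 4
Divide both sides by -3: x = -4/3

x = -4/3


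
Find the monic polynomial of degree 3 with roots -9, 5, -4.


A monic polynomial with roots -9, 5, -4 is:
p(x) = (x + 9)(x - 5)(x + 4)
After multiplying by (x + 9): x + 9
After multiplying by (x - 5): x^2 + 4x - 45
After multiplying by (x + 4): x^3 + 8x^2 - 29x - 180

x^3 + 8x^2 - 29x - 180


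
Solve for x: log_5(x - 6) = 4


Convert to exponential form: x - 6 = 5^4 = 625
x = 625 + 6 = 631
Check: log_5(631 - 6) = log_5(625) = log_5(625) = 4 ✓

x = 631


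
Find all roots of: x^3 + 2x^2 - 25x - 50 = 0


Let p(x) = x^3 + 2x^2 - 25x - 50. By the rational root theorem (leading coefficient 1), any rational root is an integer divisor of 50: try ±1, ±2, ... in turn.
Test x = 1: value = -72 ≠ 0.
Test x = -1: value = -24 ≠ 0.
Test x = 2: value = -84 ≠ 0.
Test x = -2: value = 0 ✓, so (x + 2) is a factor.
Synthetic division by (x + 2): bring down 1; 1(-2) + 2 = 0; 0(-2) - 25 = -25; (-25)(-2) - 50 = 0 → quotient x^2 - 25, remainder 0.
Solve the quadratic x^2 - 25 = 0: discriminant = 0^2 - 4(1)(-25) = 0 + 100 = 100.
sqrt(100) = 10, so x = (0 ± 10)/2: x = 5 or x = -5.
Collecting all roots found:

x = -5, x = -2, x = 5


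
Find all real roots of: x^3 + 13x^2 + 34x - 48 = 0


Let p(x) = x^3 + 13x^2 + 34x - 48. By the rational root theorem (leading coefficient 1), any rational root is an integer divisor of 48: try ±1, ±2, ... in turn.
Test x = 1: value = 0 ✓, so (x - 1) is a factor.
Synthetic division by (x - 1): bring down 1; 1(1) + 13 = 14; 14(1) + 34 = 48; 48(1) - 48 = 0 → quotient x^2 + 14x + 48, remainder 0.
Solve the quadratic x^2 + 14x + 48 = 0: discriminant = 14^2 - 4(1)(48) = 196 - 192 = 4.
sqrt(4) = 2, so x = (-14 ± 2)/2: x = -6 or x = -8.

x = -8, x = -6, x = 1


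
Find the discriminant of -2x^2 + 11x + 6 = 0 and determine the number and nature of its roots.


For ax^2 + bx + c = 0, discriminant D = b^2 - 4ac
Here a = -2, b = 11, c = 6
D = (11)^2 - 4(-2)(6) = 121 + 48 = 169

D = 169 > 0 and is a perfect square (sqrt = 13)
The equation has 2 distinct real rational roots.

Discriminant = 169, 2 distinct real rational roots


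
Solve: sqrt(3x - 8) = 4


Square both sides: 3x - 8 = 4^2 = 16
3x = 16 + 8 = 24
x = 8
Check: sqrt(3*8 - 8) = sqrt(16) = 4 ✓

x = 8


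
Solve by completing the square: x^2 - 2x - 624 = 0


Start: x^2 - 2x - 624 = 0
Move constant: x^2 - 2x = 624
Half of -2 is -1, squared is 1
Add 1 to both sides: x^2 - 2x + 1 = 625
(x - 1)^2 = 625
x - 1 = ±25
x = 1 + 25 = 26 or x = 1 - 25 = -24

x = -24, x = 26


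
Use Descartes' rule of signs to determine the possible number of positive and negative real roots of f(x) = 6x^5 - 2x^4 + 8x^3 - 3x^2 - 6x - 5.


Descartes' rule of signs:

For positive roots, count sign changes in f(x) = 6x^5 - 2x^4 + 8x^3 - 3x^2 - 6x - 5:
Signs of coefficients: +, -, +, -, -, -
Number of sign changes: 3
Possible positive real roots: 3, 1

For negative roots, examine f(-x) = -6x^5 - 2x^4 - 8x^3 - 3x^2 + 6x - 5:
Signs of coefficients: -, -, -, -, +, -
Number of sign changes: 2
Possible negative real roots: 2, 0

Positive roots: 3 or 1; Negative roots: 2 or 0


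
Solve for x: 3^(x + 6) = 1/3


Express both sides with the same base.
1/3 = 3^(-1)
Since the bases match, equate exponents: x + 6 = -1
So x = -1 - (6) = -7

x = -7


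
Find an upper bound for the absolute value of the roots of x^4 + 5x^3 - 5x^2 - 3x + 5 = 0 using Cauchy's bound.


Cauchy's bound: all roots r satisfy |r| <= 1 + max(|a_i/a_n|) for i = 0,...,n-1
where a_n is the leading coefficient.

Coefficients: [1, 5, -5, -3, 5]
Leading coefficient a_n = 1
Ratios |a_i/a_n|: 5, 5, 3, 5
Maximum ratio: 5
Cauchy's bound: |r| <= 1 + 5 = 6

Upper bound = 6


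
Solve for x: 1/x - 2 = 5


Subtract -2 from both sides: 1/x = 7
Multiply both sides by x: 1 = 7 * x
Divide by 7: x = 1/7

x = 1/7


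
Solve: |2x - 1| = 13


An absolute value equation |expr| = 13 gives two cases:
Case 1: 2x - 1 = 13
  2x = 14, so x = 7
Case 2: 2x - 1 = -13
  2x = -12, so x = -6

x = -6, x = 7


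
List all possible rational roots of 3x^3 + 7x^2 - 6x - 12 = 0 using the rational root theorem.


Rational root theorem: possible roots are ±p/q where:
  p divides the constant term (-12): p ∈ {1, 2, 3, 4, 6, 12}
  q divides the leading coefficient (3): q ∈ {1, 3}

All possible rational roots: -12, -6, -4, -3, -2, -4/3, -1, -2/3, -1/3, 1/3, 2/3, 1, 4/3, 2, 3, 4, 6, 12

-12, -6, -4, -3, -2, -4/3, -1, -2/3, -1/3, 1/3, 2/3, 1, 4/3, 2, 3, 4, 6, 12


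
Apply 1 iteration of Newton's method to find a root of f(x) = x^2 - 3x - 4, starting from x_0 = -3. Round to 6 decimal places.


Newton's method: x_(n+1) = x_n - f(x_n)/f'(x_n)
f(x) = x^2 - 3x - 4
f'(x) = 2x - 3

Iteration 1:
  f(-3.000000) = 14.000000
  f'(-3.000000) = -9.000000
  x_1 = -3.000000 - (14.000000)/(-9.000000) = -1.444444

x_1 = -1.444444


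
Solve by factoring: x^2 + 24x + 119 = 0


We need two numbers that multiply to 119 and add to 24.
Those numbers are 7 and 17 (since 7 * 17 = 119 and 7 + 17 = 24).
So x^2 + 24x + 119 = (x + 7)(x + 17) = 0
Setting each factor to zero: x = -7 or x = -17

x = -17, x = -7


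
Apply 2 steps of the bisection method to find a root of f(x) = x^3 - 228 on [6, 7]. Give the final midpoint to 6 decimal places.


f(x) = x^3 - 228
f(6) = -12 < 0
f(7) = 115 > 0

Step 1: midpoint = (6.000000 + 7.000000)/2 = 6.500000
  f(6.500000) = 46.625000
  f(mid) > 0, so root is in [6.000000, 6.500000]

Step 2: midpoint = (6.000000 + 6.500000)/2 = 6.250000
  f(6.250000) = 16.140625
  f(mid) > 0, so root is in [6.000000, 6.250000]

midpoint = 6.250000


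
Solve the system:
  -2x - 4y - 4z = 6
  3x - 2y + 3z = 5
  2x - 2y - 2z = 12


Using Cramer's rule. Expand each determinant along the first row.
D  = (-2)*[(-2)*(-2) - 3*(-2)] - (-4)*[3*(-2) - 3*2] + (-4)*[3*(-2) - (-2)*2]
  = (-2)*(10) - (-4)*(-12) + (-4)*(-2) = -60
Dx = 6*[(-2)*(-2) - 3*(-2)] - (-4)*[5*(-2) - 3*12] + (-4)*[5*(-2) - (-2)*12]
  = 6*(10) - (-4)*(-46) + (-4)*(14) = -180
Dy = (-2)*[5*(-2) - 3*12] - 6*[3*(-2) - 3*2] + (-4)*[3*12 - 5*2]
  = (-2)*(-46) - 6*(-12) + (-4)*(26) = 60
Dz = (-2)*[(-2)*12 - 5*(-2)] - (-4)*[3*12 - 5*2] + 6*[3*(-2) - (-2)*2]
  = (-2)*(-14) - (-4)*(26) + 6*(-2) = 120
x = Dx/D = -180/-60 = 3, y = Dy/D = 60/-60 = -1, z = Dz/D = 120/-60 = -2
Check eq1: (-2)(3) + (-4)(-1) + (-4)(-2) = 6 = 6 ✓
Check eq2: (3)(3) + (-2)(-1) + (3)(-2) = 5 = 5 ✓
Check eq3: (2)(3) + (-2)(-1) + (-2)(-2) = 12 = 12 ✓

x = 3, y = -1, z = -2


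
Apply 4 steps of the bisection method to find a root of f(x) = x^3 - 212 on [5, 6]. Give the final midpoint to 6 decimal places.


f(x) = x^3 - 212
f(5) = -87 < 0
f(6) = 4 > 0

Step 1: midpoint = (5.000000 + 6.000000)/2 = 5.500000
  f(5.500000) = -45.625000
  f(mid) < 0, so root is in [5.500000, 6.000000]

Step 2: midpoint = (5.500000 + 6.000000)/2 = 5.750000
  f(5.750000) = -21.890625
  f(mid) < 0, so root is in [5.750000, 6.000000]

Step 3: midpoint = (5.750000 + 6.000000)/2 = 5.875000
  f(5.875000) = -9.220703
  f(mid) < 0, so root is in [5.875000, 6.000000]

Step 4: midpoint = (5.875000 + 6.000000)/2 = 5.937500
  f(5.937500) = -2.679932
  f(mid) < 0, so root is in [5.937500, 6.000000]

midpoint = 5.937500


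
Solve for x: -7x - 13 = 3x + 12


Starting with: -7x - 13 = 3x + 12
Move all x terms to left: (-7 - 3)x = 12 + 13
Simplify: -10x = 25
Divide both sides by -10: x = -5/2

x = -5/2


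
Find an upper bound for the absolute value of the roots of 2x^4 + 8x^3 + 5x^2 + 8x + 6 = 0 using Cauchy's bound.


Cauchy's bound: all roots r satisfy |r| <= 1 + max(|a_i/a_n|) for i = 0,...,n-1
where a_n is the leading coefficient.

Coefficients: [2, 8, 5, 8, 6]
Leading coefficient a_n = 2
Ratios |a_i/a_n|: 4, 5/2, 4, 3
Maximum ratio: 4
Cauchy's bound: |r| <= 1 + 4 = 5

Upper bound = 5


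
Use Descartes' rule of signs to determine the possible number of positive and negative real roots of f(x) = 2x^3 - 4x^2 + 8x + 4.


Descartes' rule of signs:

For positive roots, count sign changes in f(x) = 2x^3 - 4x^2 + 8x + 4:
Signs of coefficients: +, -, +, +
Number of sign changes: 2
Possible positive real roots: 2, 0

For negative roots, examine f(-x) = -2x^3 - 4x^2 - 8x + 4:
Signs of coefficients: -, -, -, +
Number of sign changes: 1
Possible negative real roots: 1

Positive roots: 2 or 0; Negative roots: 1


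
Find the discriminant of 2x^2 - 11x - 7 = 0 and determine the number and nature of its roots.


For ax^2 + bx + c = 0, discriminant D = b^2 - 4ac
Here a = 2, b = -11, c = -7
D = (-11)^2 - 4(2)(-7) = 121 + 56 = 177

D = 177 > 0 but not a perfect square
The equation has 2 distinct real irrational roots.

Discriminant = 177, 2 distinct real irrational roots


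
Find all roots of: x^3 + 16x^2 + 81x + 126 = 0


Let p(x) = x^3 + 16x^2 + 81x + 126. By the rational root theorem (leading coefficient 1), any rational root is an integer divisor of 126: try ±1, ±2, ... in turn.
Test x = 1: value = 224 ≠ 0.
Test x = -1: value = 60 ≠ 0.
Test x = 2: value = 360 ≠ 0.
Test x = -2: value = 20 ≠ 0.
Test x = 3: value = 540 ≠ 0.
Test x = -3: value = 0 ✓, so (x + 3) is a factor.
Synthetic division by (x + 3): bring down 1; 1(-3) + 16 = 13; 13(-3) + 81 = 42; 42(-3) + 126 = 0 → quotient x^2 + 13x + 42, remainder 0.
Solve the quadratic x^2 + 13x + 42 = 0: discriminant = 13^2 - 4(1)(42) = 169 - 168 = 1.
sqrt(1) = 1, so x = (-13 ± 1)/2: x = -6 or x = -7.
Collecting all roots found:

x = -7, x = -6, x = -3


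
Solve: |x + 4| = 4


An absolute value equation |expr| = 4 gives two cases:
Case 1: x + 4 = 4
  x = 0, so x = 0
Case 2: x + 4 = -4
  x = -8, so x = -8

x = -8, x = 0


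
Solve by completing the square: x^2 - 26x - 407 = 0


Start: x^2 - 26x - 407 = 0
Move constant: x^2 - 26x = 407
Half of -26 is -13, squared is 169
Add 169 to both sides: x^2 - 26x + 169 = 576
(x - 13)^2 = 576
x - 13 = ±24
x = 13 + 24 = 37 or x = 13 - 24 = -11

x = -11, x = 37


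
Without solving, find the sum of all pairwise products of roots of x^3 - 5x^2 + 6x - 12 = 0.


By Vieta's formulas for x^3 + bx^2 + cx + d = 0:
  r1 + r2 + r3 = -b/a = 5
  r1*r2 + r1*r3 + r2*r3 = c/a = 6
  r1*r2*r3 = -d/a = 12


Sum of pairwise products = 6


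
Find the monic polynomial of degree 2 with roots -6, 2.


A monic polynomial with roots -6, 2 is:
p(x) = (x + 6)(x - 2)
After multiplying by (x + 6): x + 6
After multiplying by (x - 2): x^2 + 4x - 12

x^2 + 4x - 12


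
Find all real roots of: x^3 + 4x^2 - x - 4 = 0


Let p(x) = x^3 + 4x^2 - x - 4. By the rational root theorem (leading coefficient 1), any rational root is an integer divisor of 4: try ±1, ±2, ... in turn.
Test x = 1: value = 0 ✓, so (x - 1) is a factor.
Synthetic division by (x - 1): bring down 1; 1(1) + 4 = 5; 5(1) - 1 = 4; 4(1) - 4 = 0 → quotient x^2 + 5x + 4, remainder 0.
Solve the quadratic x^2 + 5x + 4 = 0: discriminant = 5^2 - 4(1)(4) = 25 - 16 = 9.
sqrt(9) = 3, so x = (-5 ± 3)/2: x = -1 or x = -4.

x = -4, x = -1, x = 1


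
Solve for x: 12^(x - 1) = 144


Express both sides with the same base.
144 = 12^2
Since the bases match, equate exponents: x - 1 = 2
So x = 2 - (-1) = 3

x = 3


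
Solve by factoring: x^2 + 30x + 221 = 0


We need two numbers that multiply to 221 and add to 30.
Those numbers are 13 and 17 (since 13 * 17 = 221 and 13 + 17 = 30).
So x^2 + 30x + 221 = (x + 13)(x + 17) = 0
Setting each factor to zero: x = -13 or x = -17

x = -17, x = -13


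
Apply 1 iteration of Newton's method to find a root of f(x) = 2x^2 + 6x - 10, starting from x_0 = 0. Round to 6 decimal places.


Newton's method: x_(n+1) = x_n - f(x_n)/f'(x_n)
f(x) = 2x^2 + 6x - 10
f'(x) = 4x + 6

Iteration 1:
  f(0.000000) = -10.000000
  f'(0.000000) = 6.000000
  x_1 = 0.000000 - (-10.000000)/(6.000000) = 1.666667

x_1 = 1.666667


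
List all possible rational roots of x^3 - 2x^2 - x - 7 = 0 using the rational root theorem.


Rational root theorem: possible roots are ±p/q where:
  p divides the constant term (-7): p ∈ {1, 7}
  q divides the leading coefficient (1): q ∈ {1}

All possible rational roots: -7, -1, 1, 7

-7, -1, 1, 7


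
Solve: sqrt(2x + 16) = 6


Square both sides: 2x + 16 = 6^2 = 36
2x = 36 - 16 = 20
x = 10
Check: sqrt(2*10 + 16) = sqrt(36) = 6 ✓

x = 10


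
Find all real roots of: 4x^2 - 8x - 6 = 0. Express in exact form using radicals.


Using the quadratic formula: x = (-b ± sqrt(b^2 - 4ac)) / (2a)
Here a = 4, b = -8, c = -6
Discriminant = b^2 - 4ac = (-8)^2 - 4(4)(-6) = 64 + 96 = 160
Since discriminant = 160 > 0, there are two real roots.
x = (8 ± 4*sqrt(10)) / 8
Simplifying: x = (2 ± sqrt(10)) / 2
Numerically: x ≈ 2.5811 or x ≈ -0.5811

x = (2 + sqrt(10)) / 2 or x = (2 - sqrt(10)) / 2


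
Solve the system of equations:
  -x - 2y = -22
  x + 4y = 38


Using Cramer's rule:
Determinant D = (-1)(4) - (1)(-2) = -4 + 2 = -2
Dx = (-22)(4) - (38)(-2) = -88 + 76 = -12
Dy = (-1)(38) - (1)(-22) = -38 + 22 = -16
x = Dx/D = -12/-2 = 6
y = Dy/D = -16/-2 = 8

x = 6, y = 8


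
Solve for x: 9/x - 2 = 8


Subtract -2 from both sides: 9/x = 10
Multiply both sides by x: 9 = 10 * x
Divide by 10: x = 9/10

x = 9/10


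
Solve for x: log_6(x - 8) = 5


Convert to exponential form: x - 8 = 6^5 = 7776
x = 7776 + 8 = 7784
Check: log_6(7784 - 8) = log_6(7776) = log_6(7776) = 5 ✓

x = 7784


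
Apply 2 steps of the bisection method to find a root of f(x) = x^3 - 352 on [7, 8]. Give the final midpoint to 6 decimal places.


f(x) = x^3 - 352
f(7) = -9 < 0
f(8) = 160 > 0

Step 1: midpoint = (7.000000 + 8.000000)/2 = 7.500000
  f(7.500000) = 69.875000
  f(mid) > 0, so root is in [7.000000, 7.500000]

Step 2: midpoint = (7.000000 + 7.500000)/2 = 7.250000
  f(7.250000) = 29.078125
  f(mid) > 0, so root is in [7.000000, 7.250000]

midpoint = 7.250000


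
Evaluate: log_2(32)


We need the exponent such that 2^? = 32
2^5 = 32
Therefore log_2(32) = 5

5


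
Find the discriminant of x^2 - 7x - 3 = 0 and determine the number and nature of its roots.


For ax^2 + bx + c = 0, discriminant D = b^2 - 4ac
Here a = 1, b = -7, c = -3
D = (-7)^2 - 4(1)(-3) = 49 + 12 = 61

D = 61 > 0 but not a perfect square
The equation has 2 distinct real irrational roots.

Discriminant = 61, 2 distinct real irrational roots


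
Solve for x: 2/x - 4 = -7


Subtract -4 from both sides: 2/x = -3
Multiply both sides by x: 2 = -3 * x
Divide by -3: x = -2/3

x = -2/3


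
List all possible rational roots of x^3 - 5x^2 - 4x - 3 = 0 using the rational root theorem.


Rational root theorem: possible roots are ±p/q where:
  p divides the constant term (-3): p ∈ {1, 3}
  q divides the leading coefficient (1): q ∈ {1}

All possible rational roots: -3, -1, 1, 3

-3, -1, 1, 3


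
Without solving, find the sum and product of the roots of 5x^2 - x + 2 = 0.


By Vieta's formulas for ax^2 + bx + c = 0:
  Sum of roots = -b/a
  Product of roots = c/a

Here a = 5, b = -1, c = 2
Sum = -(-1)/5 = 1/5
Product = 2/5 = 2/5

Sum = 1/5, Product = 2/5


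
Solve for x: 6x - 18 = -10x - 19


Starting with: 6x - 18 = -10x - 19
Move all x terms to left: (6 + 10)x = -19 + 18
Simplify: 16x = -1
Divide both sides by 16: x = -1/16

x = -1/16


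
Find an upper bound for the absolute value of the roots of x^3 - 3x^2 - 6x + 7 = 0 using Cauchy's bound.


Cauchy's bound: all roots r satisfy |r| <= 1 + max(|a_i/a_n|) for i = 0,...,n-1
where a_n is the leading coefficient.

Coefficients: [1, -3, -6, 7]
Leading coefficient a_n = 1
Ratios |a_i/a_n|: 3, 6, 7
Maximum ratio: 7
Cauchy's bound: |r| <= 1 + 7 = 8

Upper bound = 8


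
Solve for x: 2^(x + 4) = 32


Express both sides with the same base.
32 = 2^5
Since the bases match, equate exponents: x + 4 = 5
So x = 5 - (4) = 1

x = 1


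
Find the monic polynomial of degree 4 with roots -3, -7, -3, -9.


A monic polynomial with roots -3, -7, -3, -9 is:
p(x) = (x + 3)(x + 7)(x + 3)(x + 9)
After multiplying by (x + 3): x + 3
After multiplying by (x + 7): x^2 + 10x + 21
After multiplying by (x + 3): x^3 + 13x^2 + 51x + 63
After multiplying by (x + 9): x^4 + 22x^3 + 168x^2 + 522x + 567

x^4 + 22x^3 + 168x^2 + 522x + 567


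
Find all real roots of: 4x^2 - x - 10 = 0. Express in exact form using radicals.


Using the quadratic formula: x = (-b ± sqrt(b^2 - 4ac)) / (2a)
Here a = 4, b = -1, c = -10
Discriminant = b^2 - 4ac = (-1)^2 - 4(4)(-10) = 1 + 160 = 161
Since discriminant = 161 > 0, there are two real roots.
x = (1 ± sqrt(161)) / 8
Numerically: x ≈ 1.7111 or x ≈ -1.4611

x = (1 + sqrt(161)) / 8 or x = (1 - sqrt(161)) / 8


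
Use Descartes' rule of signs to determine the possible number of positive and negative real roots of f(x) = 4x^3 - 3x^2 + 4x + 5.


Descartes' rule of signs:

For positive roots, count sign changes in f(x) = 4x^3 - 3x^2 + 4x + 5:
Signs of coefficients: +, -, +, +
Number of sign changes: 2
Possible positive real roots: 2, 0

For negative roots, examine f(-x) = -4x^3 - 3x^2 - 4x + 5:
Signs of coefficients: -, -, -, +
Number of sign changes: 1
Possible negative real roots: 1

Positive roots: 2 or 0; Negative roots: 1


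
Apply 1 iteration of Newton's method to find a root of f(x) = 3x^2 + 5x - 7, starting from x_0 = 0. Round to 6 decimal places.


Newton's method: x_(n+1) = x_n - f(x_n)/f'(x_n)
f(x) = 3x^2 + 5x - 7
f'(x) = 6x + 5

Iteration 1:
  f(0.000000) = -7.000000
  f'(0.000000) = 5.000000
  x_1 = 0.000000 - (-7.000000)/(5.000000) = 1.400000

x_1 = 1.400000


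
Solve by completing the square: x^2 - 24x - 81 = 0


Start: x^2 - 24x - 81 = 0
Move constant: x^2 - 24x = 81
Half of -24 is -12, squared is 144
Add 144 to both sides: x^2 - 24x + 144 = 225
(x - 12)^2 = 225
x - 12 = ±15
x = 12 + 15 = 27 or x = 12 - 15 = -3

x = -3, x = 27


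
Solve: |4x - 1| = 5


An absolute value equation |expr| = 5 gives two cases:
Case 1: 4x - 1 = 5
  4x = 6, so x = 3/2
Case 2: 4x - 1 = -5
  4x = -4, so x = -1

x = -1, x = 3/2


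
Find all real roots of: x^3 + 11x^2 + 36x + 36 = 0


Let p(x) = x^3 + 11x^2 + 36x + 36. By the rational root theorem (leading coefficient 1), any rational root is an integer divisor of 36: try ±1, ±2, ... in turn.
Test x = 1: value = 84 ≠ 0.
Test x = -1: value = 10 ≠ 0.
Test x = 2: value = 160 ≠ 0.
Test x = -2: value = 0 ✓, so (x + 2) is a factor.
Synthetic division by (x + 2): bring down 1; 1(-2) + 11 = 9; 9(-2) + 36 = 18; 18(-2) + 36 = 0 → quotient x^2 + 9x + 18, remainder 0.
Solve the quadratic x^2 + 9x + 18 = 0: discriminant = 9^2 - 4(1)(18) = 81 - 72 = 9.
sqrt(9) = 3, so x = (-9 ± 3)/2: x = -3 or x = -6.

x = -6, x = -3, x = -2


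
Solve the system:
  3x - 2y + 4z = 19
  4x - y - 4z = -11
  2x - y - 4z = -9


Using Cramer's rule. Expand each determinant along the first row.
D  = 3*[(-1)*(-4) - (-4)*(-1)] - (-2)*[4*(-4) - (-4)*2] + 4*[4*(-1) - (-1)*2]
  = 3*(0) - (-2)*(-8) + 4*(-2) = -24
Dx = 19*[(-1)*(-4) - (-4)*(-1)] - (-2)*[(-11)*(-4) - (-4)*(-9)] + 4*[(-11)*(-1) - (-1)*(-9)]
  = 19*(0) - (-2)*(8) + 4*(2) = 24
Dy = 3*[(-11)*(-4) - (-4)*(-9)] - 19*[4*(-4) - (-4)*2] + 4*[4*(-9) - (-11)*2]
  = 3*(8) - 19*(-8) + 4*(-14) = 120
Dz = 3*[(-1)*(-9) - (-11)*(-1)] - (-2)*[4*(-9) - (-11)*2] + 19*[4*(-1) - (-1)*2]
  = 3*(-2) - (-2)*(-14) + 19*(-2) = -72
x = Dx/D = 24/-24 = -1, y = Dy/D = 120/-24 = -5, z = Dz/D = -72/-24 = 3
Check eq1: (3)(-1) + (-2)(-5) + (4)(3) = 19 = 19 ✓
Check eq2: (4)(-1) + (-1)(-5) + (-4)(3) = -11 = -11 ✓
Check eq3: (2)(-1) + (-1)(-5) + (-4)(3) = -9 = -9 ✓

x = -1, y = -5, z = 3


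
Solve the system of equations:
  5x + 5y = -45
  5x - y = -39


Using Cramer's rule:
Determinant D = (5)(-1) - (5)(5) = -5 - 25 = -30
Dx = (-45)(-1) - (-39)(5) = 45 + 195 = 240
Dy = (5)(-39) - (5)(-45) = -195 + 225 = 30
x = Dx/D = 240/-30 = -8
y = Dy/D = 30/-30 = -1

x = -8, y = -1


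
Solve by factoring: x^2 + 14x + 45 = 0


We need two numbers that multiply to 45 and add to 14.
Those numbers are 5 and 9 (since 5 * 9 = 45 and 5 + 9 = 14).
So x^2 + 14x + 45 = (x + 5)(x + 9) = 0
Setting each factor to zero: x = -5 or x = -9

x = -9, x = -5


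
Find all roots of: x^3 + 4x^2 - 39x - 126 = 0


Let p(x) = x^3 + 4x^2 - 39x - 126. By the rational root theorem (leading coefficient 1), any rational root is an integer divisor of 126: try ±1, ±2, ... in turn.
Test x = 1: value = -160 ≠ 0.
Test x = -1: value = -84 ≠ 0.
Test x = 2: value = -180 ≠ 0.
Test x = -2: value = -40 ≠ 0.
Test x = 3: value = -180 ≠ 0.
Test x = -3: value = 0 ✓, so (x + 3) is a factor.
Synthetic division by (x + 3): bring down 1; 1(-3) + 4 = 1; 1(-3) - 39 = -42; (-42)(-3) - 126 = 0 → quotient x^2 + x - 42, remainder 0.
Solve the quadratic x^2 + x - 42 = 0: discriminant = 1^2 - 4(1)(-42) = 1 + 168 = 169.
sqrt(169) = 13, so x = (-1 ± 13)/2: x = 6 or x = -7.
Collecting all roots found:

x = -7, x = -3, x = 6


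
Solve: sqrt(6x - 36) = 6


Square both sides: 6x - 36 = 6^2 = 36
6x = 36 + 36 = 72
x = 12
Check: sqrt(6*12 - 36) = sqrt(36) = 6 ✓

x = 12


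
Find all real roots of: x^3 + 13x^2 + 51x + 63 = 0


Let p(x) = x^3 + 13x^2 + 51x + 63. By the rational root theorem (leading coefficient 1), any rational root is an integer divisor of 63: try ±1, ±2, ... in turn.
Test x = 1: value = 128 ≠ 0.
Test x = -1: value = 24 ≠ 0.
Test x = 3: value = 360 ≠ 0.
Test x = -3: value = 0 ✓, so (x + 3) is a factor.
Synthetic division by (x + 3): bring down 1; 1(-3) + 13 = 10; 10(-3) + 51 = 21; 21(-3) + 63 = 0 → quotient x^2 + 10x + 21, remainder 0.
Solve the quadratic x^2 + 10x + 21 = 0: discriminant = 10^2 - 4(1)(21) = 100 - 84 = 16.
sqrt(16) = 4, so x = (-10 ± 4)/2: x = -3 or x = -7.

x = -7, x = -3 (multiplicity 2)


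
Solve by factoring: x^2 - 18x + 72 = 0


We need two numbers that multiply to 72 and add to -18.
Those numbers are -6 and -12 (since (-6) * (-12) = 72 and (-6) + (-12) = -18).
So x^2 - 18x + 72 = (x - 6)(x - 12) = 0
Setting each factor to zero: x = 6 or x = 12

x = 6, x = 12


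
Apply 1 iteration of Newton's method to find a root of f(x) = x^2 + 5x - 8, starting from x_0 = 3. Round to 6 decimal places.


Newton's method: x_(n+1) = x_n - f(x_n)/f'(x_n)
f(x) = x^2 + 5x - 8
f'(x) = 2x + 5

Iteration 1:
  f(3.000000) = 16.000000
  f'(3.000000) = 11.000000
  x_1 = 3.000000 - (16.000000)/(11.000000) = 1.545455

x_1 = 1.545455


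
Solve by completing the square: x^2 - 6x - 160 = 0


Start: x^2 - 6x - 160 = 0
Move constant: x^2 - 6x = 160
Half of -6 is -3, squared is 9
Add 9 to both sides: x^2 - 6x + 9 = 169
(x - 3)^2 = 169
x - 3 = ±13
x = 3 + 13 = 16 or x = 3 - 13 = -10

x = -10, x = 16
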